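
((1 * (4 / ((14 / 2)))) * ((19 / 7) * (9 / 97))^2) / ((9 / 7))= 12996 / 461041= 0.03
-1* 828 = -828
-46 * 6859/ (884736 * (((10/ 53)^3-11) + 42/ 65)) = 0.03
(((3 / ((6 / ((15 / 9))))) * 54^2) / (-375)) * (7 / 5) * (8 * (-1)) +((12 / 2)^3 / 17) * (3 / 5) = 170424 / 2125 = 80.20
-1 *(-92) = 92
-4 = -4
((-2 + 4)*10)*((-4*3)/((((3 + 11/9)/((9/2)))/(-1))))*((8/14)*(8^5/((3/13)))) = 20754709.17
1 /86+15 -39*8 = -25541 /86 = -296.99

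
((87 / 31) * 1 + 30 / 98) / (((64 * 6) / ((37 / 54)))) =7289 / 1312416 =0.01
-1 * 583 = -583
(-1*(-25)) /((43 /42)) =1050 /43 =24.42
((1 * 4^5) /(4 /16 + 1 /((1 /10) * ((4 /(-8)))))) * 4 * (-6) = 98304 /79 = 1244.35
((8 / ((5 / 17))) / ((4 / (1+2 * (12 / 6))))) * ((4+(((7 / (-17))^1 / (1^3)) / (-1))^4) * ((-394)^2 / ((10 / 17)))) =10446917092 / 289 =36148502.05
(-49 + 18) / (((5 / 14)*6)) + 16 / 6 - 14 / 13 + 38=25.12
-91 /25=-3.64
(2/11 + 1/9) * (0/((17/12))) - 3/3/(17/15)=-15/17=-0.88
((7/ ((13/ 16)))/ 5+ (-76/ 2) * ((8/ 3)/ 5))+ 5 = -2641/ 195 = -13.54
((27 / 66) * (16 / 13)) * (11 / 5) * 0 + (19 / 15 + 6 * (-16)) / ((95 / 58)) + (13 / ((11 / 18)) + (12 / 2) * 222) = 20305952 / 15675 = 1295.44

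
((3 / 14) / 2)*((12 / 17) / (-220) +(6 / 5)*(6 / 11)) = 261 / 3740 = 0.07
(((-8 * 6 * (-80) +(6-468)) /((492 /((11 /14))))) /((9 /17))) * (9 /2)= 105281 /2296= 45.85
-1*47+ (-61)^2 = 3674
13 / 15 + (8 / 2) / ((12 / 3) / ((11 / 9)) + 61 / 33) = 4177 / 2535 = 1.65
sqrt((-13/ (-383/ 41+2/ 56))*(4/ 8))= 0.84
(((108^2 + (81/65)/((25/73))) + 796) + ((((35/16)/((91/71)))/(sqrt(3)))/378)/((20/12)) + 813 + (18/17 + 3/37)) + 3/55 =71 * sqrt(3)/78624 + 149287658072/11243375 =13277.83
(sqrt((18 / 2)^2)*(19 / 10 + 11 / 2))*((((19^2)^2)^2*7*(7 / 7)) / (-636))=-13196228482857 / 1060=-12449272153.64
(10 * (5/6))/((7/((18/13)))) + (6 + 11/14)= 8.43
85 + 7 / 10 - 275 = -189.30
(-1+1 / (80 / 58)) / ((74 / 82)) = -451 / 1480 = -0.30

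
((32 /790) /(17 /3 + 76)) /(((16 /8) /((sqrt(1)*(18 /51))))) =0.00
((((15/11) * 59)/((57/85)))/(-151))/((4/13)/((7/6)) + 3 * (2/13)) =-2281825/2082894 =-1.10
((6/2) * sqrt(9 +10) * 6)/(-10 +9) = -18 * sqrt(19) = -78.46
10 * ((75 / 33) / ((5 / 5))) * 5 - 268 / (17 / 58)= -149734 / 187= -800.72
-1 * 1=-1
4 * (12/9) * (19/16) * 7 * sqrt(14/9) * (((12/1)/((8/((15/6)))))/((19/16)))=174.61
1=1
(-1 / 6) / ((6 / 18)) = -1 / 2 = -0.50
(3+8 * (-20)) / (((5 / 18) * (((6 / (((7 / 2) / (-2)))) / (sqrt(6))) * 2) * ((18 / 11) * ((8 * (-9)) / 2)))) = -12089 * sqrt(6) / 8640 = -3.43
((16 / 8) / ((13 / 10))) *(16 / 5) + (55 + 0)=779 / 13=59.92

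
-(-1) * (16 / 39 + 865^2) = 29180791 / 39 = 748225.41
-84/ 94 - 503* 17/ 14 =-402485/ 658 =-611.68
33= 33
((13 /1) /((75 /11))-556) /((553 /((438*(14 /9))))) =-12134644 /17775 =-682.68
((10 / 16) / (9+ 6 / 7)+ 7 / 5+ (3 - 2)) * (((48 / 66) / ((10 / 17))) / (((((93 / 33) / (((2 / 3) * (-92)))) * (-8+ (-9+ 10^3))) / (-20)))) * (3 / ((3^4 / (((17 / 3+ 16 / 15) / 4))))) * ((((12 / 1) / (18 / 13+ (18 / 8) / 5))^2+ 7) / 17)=0.25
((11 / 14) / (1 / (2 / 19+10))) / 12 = 88 / 133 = 0.66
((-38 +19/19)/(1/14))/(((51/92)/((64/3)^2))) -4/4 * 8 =-195202648/459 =-425278.10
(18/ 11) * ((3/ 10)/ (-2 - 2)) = -27/ 220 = -0.12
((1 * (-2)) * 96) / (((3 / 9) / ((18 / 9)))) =-1152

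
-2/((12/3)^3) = -1/32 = -0.03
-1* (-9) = 9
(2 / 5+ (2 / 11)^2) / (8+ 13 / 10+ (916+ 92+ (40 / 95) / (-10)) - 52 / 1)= 9956 / 22191279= 0.00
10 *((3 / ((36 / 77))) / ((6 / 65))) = 25025 / 36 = 695.14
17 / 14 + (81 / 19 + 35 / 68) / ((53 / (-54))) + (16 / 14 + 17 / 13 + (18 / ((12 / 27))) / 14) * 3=77121841 / 6231316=12.38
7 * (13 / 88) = 91 / 88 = 1.03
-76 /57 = -4 /3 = -1.33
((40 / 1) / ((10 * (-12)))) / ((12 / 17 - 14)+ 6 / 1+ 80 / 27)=153 / 1988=0.08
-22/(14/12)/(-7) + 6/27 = 1286/441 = 2.92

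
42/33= 14/11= 1.27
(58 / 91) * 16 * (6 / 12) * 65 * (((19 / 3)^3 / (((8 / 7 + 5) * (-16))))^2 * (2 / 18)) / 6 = 47751569215 / 1164603744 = 41.00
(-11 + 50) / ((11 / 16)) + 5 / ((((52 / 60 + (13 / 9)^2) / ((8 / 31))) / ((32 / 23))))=134454288 / 2345057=57.34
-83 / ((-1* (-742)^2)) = 83 / 550564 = 0.00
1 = 1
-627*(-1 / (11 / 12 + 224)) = 7524 / 2699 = 2.79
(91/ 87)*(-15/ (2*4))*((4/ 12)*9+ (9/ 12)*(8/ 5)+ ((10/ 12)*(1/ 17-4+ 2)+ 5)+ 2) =-148239/ 7888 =-18.79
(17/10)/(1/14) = 119/5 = 23.80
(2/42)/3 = 0.02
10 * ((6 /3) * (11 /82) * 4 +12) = 5360 /41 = 130.73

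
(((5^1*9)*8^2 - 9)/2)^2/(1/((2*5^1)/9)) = 4579245/2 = 2289622.50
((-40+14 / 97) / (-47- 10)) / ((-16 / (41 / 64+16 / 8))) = -326677 / 2830848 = -0.12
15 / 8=1.88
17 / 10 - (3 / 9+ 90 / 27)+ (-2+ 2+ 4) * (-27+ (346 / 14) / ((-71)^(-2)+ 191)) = -307361503 / 2808260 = -109.45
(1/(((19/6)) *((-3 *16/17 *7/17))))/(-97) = 289/103208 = 0.00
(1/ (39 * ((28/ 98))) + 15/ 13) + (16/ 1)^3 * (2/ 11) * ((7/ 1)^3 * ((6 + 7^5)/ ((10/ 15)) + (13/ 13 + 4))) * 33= 16585267765345/ 78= 212631638017.24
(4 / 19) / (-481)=-4 / 9139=-0.00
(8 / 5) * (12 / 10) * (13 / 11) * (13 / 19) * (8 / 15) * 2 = 43264 / 26125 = 1.66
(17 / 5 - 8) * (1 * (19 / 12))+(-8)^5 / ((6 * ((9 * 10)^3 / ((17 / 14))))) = -55819907 / 7654500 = -7.29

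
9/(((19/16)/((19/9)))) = 16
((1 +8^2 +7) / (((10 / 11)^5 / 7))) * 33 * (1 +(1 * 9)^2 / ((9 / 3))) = 2343775203 / 3125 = 750008.06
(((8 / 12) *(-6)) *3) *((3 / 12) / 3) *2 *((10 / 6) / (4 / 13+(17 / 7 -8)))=910 / 1437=0.63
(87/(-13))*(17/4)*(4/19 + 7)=-202623/988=-205.08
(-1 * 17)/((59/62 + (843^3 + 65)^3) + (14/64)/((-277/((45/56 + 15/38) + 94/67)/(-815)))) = -47572804352/601669705286202944265755872485427345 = -0.00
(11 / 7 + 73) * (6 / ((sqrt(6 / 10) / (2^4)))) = 16704 * sqrt(15) / 7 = 9242.04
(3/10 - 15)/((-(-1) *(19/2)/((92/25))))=-13524/2375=-5.69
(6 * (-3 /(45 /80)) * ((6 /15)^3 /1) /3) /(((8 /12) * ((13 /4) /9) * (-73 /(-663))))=-235008 /9125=-25.75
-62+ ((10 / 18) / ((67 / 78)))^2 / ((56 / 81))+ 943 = 55405351 / 62846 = 881.61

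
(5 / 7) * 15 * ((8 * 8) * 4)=19200 / 7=2742.86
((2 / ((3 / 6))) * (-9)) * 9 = -324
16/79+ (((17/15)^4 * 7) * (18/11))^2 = 357.32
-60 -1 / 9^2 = -4861 / 81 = -60.01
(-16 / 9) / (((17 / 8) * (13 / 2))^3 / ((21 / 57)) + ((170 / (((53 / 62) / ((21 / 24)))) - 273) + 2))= -24313856 / 96498266499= -0.00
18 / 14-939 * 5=-32856 / 7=-4693.71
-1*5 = -5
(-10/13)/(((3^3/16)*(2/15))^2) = -16000/1053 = -15.19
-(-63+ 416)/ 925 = -353/ 925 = -0.38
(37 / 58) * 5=185 / 58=3.19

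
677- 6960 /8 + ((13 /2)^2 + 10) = -563 /4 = -140.75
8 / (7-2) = 8 / 5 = 1.60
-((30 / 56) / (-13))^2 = -225 / 132496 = -0.00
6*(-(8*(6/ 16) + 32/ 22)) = -294/ 11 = -26.73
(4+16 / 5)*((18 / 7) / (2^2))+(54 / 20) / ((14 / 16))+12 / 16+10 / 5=293 / 28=10.46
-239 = -239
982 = 982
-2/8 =-1/4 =-0.25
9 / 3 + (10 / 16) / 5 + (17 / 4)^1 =59 / 8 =7.38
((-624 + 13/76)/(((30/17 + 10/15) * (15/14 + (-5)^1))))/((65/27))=35153433/1295800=27.13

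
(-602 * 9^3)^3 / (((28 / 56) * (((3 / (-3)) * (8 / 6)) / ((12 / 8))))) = 190175504416030602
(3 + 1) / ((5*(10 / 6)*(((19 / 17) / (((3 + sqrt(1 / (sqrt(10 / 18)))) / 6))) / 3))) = 102*sqrt(3)*5^(3 / 4) / 2375 + 306 / 475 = 0.89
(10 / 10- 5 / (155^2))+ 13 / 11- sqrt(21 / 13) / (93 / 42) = 115309 / 52855- 14*sqrt(273) / 403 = 1.61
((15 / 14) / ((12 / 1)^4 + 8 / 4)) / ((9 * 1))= 5 / 870996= 0.00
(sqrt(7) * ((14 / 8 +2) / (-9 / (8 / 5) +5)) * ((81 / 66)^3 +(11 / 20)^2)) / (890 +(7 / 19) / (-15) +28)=-195829371 * sqrt(7) / 13928808520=-0.04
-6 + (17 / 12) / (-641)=-46169 / 7692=-6.00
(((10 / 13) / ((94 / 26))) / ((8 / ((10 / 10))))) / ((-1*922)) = -5 / 173336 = -0.00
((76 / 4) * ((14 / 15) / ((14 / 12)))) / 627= 4 / 165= 0.02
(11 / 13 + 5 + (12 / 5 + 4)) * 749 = 596204 / 65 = 9172.37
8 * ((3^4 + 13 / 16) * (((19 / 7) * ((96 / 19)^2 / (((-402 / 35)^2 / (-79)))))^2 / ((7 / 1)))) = 1171175075840000 / 7274554681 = 160996.12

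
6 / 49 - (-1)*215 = 10541 / 49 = 215.12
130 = 130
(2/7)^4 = 16/2401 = 0.01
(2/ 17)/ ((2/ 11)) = 11/ 17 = 0.65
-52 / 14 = -26 / 7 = -3.71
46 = 46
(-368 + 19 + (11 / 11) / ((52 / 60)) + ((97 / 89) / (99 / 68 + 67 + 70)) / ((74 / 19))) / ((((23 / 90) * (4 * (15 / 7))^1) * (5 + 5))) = -105148081488 / 6621482075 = -15.88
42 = 42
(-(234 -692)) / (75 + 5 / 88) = 40304 / 6605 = 6.10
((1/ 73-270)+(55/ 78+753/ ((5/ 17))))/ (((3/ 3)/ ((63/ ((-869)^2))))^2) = 86289313257/ 5411844609890290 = 0.00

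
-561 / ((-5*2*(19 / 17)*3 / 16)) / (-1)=-25432 / 95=-267.71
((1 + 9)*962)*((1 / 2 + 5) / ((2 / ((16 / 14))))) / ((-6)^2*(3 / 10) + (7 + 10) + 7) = 529100 / 609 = 868.80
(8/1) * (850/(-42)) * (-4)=13600/21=647.62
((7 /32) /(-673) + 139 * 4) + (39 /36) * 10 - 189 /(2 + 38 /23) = 33278483 /64608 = 515.08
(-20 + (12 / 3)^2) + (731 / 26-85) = -1583 / 26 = -60.88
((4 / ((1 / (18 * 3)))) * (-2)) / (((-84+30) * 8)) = 1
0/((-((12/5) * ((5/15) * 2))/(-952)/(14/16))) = 0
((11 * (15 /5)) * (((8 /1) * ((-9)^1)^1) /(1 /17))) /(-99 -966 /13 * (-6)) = -19448 /167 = -116.46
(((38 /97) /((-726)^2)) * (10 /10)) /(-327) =-19 /8359161822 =-0.00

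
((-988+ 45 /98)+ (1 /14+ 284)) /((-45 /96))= 73536 /49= 1500.73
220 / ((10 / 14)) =308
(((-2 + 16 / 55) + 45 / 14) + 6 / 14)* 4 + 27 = 13373 / 385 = 34.74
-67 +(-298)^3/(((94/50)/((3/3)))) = -661592949/47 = -14076445.72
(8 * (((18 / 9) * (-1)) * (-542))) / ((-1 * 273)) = -8672 / 273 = -31.77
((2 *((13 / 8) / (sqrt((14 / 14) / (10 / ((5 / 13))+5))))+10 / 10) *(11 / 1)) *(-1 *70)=-14703.33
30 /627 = 10 /209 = 0.05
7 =7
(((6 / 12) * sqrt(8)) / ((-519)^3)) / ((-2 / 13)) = 0.00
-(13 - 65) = 52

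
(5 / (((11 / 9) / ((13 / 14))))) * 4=1170 / 77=15.19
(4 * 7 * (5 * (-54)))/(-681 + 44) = 1080/91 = 11.87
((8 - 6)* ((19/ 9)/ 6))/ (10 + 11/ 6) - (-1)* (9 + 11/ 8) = 53341/ 5112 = 10.43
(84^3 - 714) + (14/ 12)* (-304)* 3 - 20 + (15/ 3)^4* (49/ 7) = 595281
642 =642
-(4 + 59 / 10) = -99 / 10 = -9.90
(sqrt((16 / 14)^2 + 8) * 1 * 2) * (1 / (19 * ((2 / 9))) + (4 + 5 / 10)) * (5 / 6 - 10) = -3300 * sqrt(114) / 133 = -264.92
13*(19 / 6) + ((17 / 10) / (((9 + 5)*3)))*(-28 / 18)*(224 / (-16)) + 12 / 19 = 42.68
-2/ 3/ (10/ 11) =-11/ 15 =-0.73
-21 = -21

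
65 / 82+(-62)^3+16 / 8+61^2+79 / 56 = -538648021 / 2296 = -234602.80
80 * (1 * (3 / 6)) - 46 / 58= 39.21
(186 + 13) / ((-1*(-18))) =11.06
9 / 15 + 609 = 3048 / 5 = 609.60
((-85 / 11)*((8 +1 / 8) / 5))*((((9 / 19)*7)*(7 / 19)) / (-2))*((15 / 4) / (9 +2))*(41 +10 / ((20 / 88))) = 621313875 / 2795584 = 222.25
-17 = -17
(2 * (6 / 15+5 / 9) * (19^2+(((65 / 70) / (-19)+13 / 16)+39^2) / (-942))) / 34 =30977785789 / 1533500640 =20.20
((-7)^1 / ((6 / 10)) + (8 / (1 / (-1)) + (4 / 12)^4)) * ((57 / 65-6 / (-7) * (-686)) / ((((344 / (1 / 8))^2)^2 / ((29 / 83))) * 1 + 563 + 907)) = 293651564 / 4177523828437208145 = 0.00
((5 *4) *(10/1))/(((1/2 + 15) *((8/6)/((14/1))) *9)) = 1400/93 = 15.05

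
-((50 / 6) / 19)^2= -625 / 3249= -0.19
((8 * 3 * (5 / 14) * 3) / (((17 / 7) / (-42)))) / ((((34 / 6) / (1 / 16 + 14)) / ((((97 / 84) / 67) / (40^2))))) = -0.01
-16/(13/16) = -256/13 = -19.69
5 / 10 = 1 / 2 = 0.50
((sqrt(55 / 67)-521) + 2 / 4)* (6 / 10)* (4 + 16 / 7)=-68706 / 35 + 132* sqrt(3685) / 2345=-1959.61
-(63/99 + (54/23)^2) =-35779/5819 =-6.15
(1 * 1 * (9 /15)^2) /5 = 9 /125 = 0.07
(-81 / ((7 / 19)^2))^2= 855036081 / 2401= 356116.65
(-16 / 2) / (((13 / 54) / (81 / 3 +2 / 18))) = -11712 / 13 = -900.92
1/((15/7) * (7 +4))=7/165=0.04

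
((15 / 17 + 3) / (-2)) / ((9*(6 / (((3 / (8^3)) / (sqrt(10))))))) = -11*sqrt(10) / 522240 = -0.00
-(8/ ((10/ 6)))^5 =-7962624/ 3125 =-2548.04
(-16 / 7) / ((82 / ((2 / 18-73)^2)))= -83968 / 567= -148.09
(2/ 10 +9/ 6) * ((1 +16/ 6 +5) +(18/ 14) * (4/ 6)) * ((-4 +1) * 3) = -145.71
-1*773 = -773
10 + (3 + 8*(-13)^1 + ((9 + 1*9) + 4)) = -69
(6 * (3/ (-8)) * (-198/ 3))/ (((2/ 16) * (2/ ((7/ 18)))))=231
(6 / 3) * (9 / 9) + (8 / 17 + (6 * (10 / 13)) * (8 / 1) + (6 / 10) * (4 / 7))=307362 / 7735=39.74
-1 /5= -0.20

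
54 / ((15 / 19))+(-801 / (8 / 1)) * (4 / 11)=3519 / 110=31.99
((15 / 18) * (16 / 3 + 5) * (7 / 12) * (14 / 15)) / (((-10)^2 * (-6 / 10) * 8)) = -1519 / 155520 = -0.01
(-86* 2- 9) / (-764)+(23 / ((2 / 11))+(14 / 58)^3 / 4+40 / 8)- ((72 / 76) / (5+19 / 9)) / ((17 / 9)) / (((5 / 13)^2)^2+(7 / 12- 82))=44237749176838930945 / 335792582723571752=131.74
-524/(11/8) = -4192/11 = -381.09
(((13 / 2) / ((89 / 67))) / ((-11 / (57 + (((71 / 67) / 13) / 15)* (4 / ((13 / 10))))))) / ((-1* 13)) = 1936801 / 992706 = 1.95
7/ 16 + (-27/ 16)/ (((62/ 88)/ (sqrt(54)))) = -17.16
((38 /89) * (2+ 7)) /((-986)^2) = 171 /43262722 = 0.00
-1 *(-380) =380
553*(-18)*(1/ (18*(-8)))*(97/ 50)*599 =32130959/ 400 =80327.40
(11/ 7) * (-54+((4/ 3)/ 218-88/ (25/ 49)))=-355.89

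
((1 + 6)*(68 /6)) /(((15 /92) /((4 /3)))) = 87584 /135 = 648.77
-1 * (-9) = 9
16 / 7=2.29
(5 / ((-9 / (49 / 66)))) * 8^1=-980 / 297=-3.30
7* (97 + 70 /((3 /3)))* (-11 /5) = -12859 /5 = -2571.80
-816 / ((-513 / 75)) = 6800 / 57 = 119.30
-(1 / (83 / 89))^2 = -1.15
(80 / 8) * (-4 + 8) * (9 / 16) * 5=225 / 2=112.50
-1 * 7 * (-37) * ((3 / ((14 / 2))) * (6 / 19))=666 / 19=35.05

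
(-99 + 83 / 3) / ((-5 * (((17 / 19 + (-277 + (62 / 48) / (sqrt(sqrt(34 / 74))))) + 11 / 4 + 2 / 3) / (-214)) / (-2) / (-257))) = 731105646372865472 * 17^(1 / 4) * 37^(3 / 4) / 20321052716793239671175 + 154346456203531969408 * sqrt(629) / 20321052716793239671175 + 32584659495898788230912 * 17^(3 / 4) * 37^(1 / 4) / 20321052716793239671175 + 116944185372681701635206656 / 20321052716793239671175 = 5788.13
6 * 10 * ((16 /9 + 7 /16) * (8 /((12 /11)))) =17545 /18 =974.72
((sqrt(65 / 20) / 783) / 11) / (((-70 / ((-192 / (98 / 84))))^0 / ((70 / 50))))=7 * sqrt(13) / 86130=0.00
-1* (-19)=19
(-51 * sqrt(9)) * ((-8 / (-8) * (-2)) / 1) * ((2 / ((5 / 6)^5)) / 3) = 1586304 / 3125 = 507.62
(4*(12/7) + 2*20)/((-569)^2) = 328/2266327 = 0.00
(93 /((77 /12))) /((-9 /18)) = -28.99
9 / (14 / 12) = 54 / 7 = 7.71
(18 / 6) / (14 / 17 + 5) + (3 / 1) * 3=314 / 33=9.52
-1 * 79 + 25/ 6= -449/ 6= -74.83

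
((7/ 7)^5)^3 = 1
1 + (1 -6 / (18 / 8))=-2 / 3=-0.67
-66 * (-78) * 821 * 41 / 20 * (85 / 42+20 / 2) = 1458497469 / 14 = 104178390.64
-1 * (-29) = 29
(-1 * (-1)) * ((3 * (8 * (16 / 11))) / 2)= 192 / 11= 17.45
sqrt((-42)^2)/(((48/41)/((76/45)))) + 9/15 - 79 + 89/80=-12023/720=-16.70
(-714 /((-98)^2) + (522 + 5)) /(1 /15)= 5422065 /686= 7903.88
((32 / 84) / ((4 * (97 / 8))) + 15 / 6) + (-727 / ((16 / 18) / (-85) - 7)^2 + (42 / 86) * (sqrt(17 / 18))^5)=-1439459240677 / 117175446906 + 2023 * sqrt(34) / 27864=-11.86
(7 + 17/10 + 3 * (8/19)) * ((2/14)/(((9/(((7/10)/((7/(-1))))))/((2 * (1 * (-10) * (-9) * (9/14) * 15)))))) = -51111/1862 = -27.45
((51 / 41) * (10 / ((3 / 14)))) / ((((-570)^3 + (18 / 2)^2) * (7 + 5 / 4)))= -9520 / 250566019407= -0.00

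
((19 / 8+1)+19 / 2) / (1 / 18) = 927 / 4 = 231.75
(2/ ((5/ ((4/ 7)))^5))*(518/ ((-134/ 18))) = -1363968/ 502709375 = -0.00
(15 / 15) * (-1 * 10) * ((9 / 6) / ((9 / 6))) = -10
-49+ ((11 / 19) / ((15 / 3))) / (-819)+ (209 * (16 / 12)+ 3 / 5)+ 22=19627597 / 77805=252.27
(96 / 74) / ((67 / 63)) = 1.22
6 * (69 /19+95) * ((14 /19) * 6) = 2616.33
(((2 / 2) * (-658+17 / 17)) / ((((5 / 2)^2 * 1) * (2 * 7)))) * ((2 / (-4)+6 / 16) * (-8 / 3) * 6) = -2628 / 175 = -15.02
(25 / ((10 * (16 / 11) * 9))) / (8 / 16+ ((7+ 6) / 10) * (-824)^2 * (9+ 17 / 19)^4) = 0.00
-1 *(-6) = 6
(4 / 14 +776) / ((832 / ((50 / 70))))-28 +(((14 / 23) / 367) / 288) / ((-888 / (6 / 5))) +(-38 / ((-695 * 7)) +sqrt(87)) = -18.00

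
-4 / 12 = -1 / 3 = -0.33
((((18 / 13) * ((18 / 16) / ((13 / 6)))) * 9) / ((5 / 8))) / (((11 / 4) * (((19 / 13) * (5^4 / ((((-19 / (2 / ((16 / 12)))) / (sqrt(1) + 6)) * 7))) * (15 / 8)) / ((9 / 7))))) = -559872 / 15640625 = -0.04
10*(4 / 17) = 40 / 17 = 2.35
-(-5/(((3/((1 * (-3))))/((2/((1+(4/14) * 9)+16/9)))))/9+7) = -2429/337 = -7.21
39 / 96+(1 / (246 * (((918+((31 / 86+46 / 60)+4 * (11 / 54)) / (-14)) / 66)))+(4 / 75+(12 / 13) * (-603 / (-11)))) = 53595718587382643 / 1049635352594400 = 51.06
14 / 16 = 7 / 8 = 0.88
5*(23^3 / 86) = 60835 / 86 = 707.38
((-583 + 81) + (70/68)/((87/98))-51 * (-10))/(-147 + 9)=-589/8874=-0.07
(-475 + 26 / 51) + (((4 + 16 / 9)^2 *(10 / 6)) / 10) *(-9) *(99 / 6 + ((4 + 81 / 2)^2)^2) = -180259652447 / 918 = -196361277.18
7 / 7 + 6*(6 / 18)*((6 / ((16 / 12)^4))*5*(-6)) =-112.91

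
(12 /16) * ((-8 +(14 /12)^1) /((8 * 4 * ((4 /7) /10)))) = -1435 /512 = -2.80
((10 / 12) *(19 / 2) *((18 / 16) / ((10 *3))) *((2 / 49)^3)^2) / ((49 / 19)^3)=130321 / 1628413597910449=0.00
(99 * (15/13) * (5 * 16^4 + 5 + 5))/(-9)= -54068850/13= -4159142.31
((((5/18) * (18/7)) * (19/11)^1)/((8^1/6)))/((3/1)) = 95/308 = 0.31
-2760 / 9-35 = -341.67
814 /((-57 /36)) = -9768 /19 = -514.11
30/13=2.31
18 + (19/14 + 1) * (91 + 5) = 1710/7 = 244.29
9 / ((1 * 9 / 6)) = 6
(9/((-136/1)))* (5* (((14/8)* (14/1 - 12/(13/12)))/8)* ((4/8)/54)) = -0.00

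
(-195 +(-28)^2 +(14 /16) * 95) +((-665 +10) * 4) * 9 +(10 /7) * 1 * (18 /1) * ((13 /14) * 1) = -8970527 /392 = -22884.00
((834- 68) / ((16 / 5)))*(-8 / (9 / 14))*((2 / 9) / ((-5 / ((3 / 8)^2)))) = 2681 / 144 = 18.62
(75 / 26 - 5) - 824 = -826.12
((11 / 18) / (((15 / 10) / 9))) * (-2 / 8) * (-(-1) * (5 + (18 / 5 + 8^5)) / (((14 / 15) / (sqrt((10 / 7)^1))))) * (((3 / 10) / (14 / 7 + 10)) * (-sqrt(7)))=1802713 * sqrt(10) / 2240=2544.95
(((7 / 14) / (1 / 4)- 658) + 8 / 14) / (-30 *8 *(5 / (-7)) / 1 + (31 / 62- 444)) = 9176 / 3809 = 2.41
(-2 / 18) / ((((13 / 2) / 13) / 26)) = -52 / 9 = -5.78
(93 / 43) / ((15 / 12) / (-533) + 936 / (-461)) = -2948556 / 2771221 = -1.06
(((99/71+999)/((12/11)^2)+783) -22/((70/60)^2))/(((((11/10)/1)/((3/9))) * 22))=111846085/5051508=22.14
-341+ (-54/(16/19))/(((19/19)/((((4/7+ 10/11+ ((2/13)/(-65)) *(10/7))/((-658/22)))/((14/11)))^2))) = -413360153992489/1211856710792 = -341.10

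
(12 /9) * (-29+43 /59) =-2224 /59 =-37.69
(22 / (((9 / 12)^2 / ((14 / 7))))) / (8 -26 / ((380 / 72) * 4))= 11.56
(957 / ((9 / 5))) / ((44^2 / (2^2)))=145 / 132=1.10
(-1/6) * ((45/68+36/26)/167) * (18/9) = -603/147628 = -0.00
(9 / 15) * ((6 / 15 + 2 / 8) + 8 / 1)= 519 / 100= 5.19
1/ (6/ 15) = 5/ 2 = 2.50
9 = 9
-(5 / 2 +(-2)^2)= -13 / 2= -6.50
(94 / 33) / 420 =47 / 6930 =0.01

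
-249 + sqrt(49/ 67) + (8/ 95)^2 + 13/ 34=-76286149/ 306850 + 7 * sqrt(67)/ 67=-247.76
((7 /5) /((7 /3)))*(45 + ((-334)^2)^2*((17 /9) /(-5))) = -211560597287 /75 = -2820807963.83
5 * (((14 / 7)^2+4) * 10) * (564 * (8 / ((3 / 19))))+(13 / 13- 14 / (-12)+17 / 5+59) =342913937 / 30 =11430464.57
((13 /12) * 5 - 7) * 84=-133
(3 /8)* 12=9 /2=4.50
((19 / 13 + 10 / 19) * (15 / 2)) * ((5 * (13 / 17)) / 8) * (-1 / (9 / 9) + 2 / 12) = -61375 / 10336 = -5.94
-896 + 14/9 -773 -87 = -15790/9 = -1754.44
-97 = -97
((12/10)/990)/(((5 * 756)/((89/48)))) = 89/149688000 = 0.00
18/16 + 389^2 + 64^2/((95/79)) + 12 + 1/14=823218629/5320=154740.34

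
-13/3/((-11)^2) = -13/363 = -0.04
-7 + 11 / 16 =-6.31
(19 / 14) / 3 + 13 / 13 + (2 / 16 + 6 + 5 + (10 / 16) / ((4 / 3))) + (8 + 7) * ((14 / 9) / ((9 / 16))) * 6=528061 / 2016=261.94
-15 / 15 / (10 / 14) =-7 / 5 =-1.40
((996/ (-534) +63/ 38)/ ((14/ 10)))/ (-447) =3505/ 10582278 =0.00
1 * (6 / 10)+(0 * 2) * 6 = 3 / 5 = 0.60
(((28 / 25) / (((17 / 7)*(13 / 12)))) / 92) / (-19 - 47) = -98 / 1397825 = -0.00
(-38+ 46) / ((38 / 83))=332 / 19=17.47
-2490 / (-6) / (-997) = -415 / 997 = -0.42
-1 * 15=-15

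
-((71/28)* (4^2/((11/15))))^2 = -18147600/5929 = -3060.82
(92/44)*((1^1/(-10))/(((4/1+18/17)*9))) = -391/85140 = -0.00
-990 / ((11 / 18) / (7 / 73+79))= -9353880 / 73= -128135.34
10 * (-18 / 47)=-180 / 47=-3.83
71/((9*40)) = 71/360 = 0.20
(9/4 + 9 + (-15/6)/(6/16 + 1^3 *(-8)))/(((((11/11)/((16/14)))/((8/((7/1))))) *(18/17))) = 384200/26901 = 14.28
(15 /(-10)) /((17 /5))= -15 /34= -0.44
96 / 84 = 8 / 7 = 1.14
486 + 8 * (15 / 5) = 510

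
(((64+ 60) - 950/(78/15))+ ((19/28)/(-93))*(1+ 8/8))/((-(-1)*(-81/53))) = 52664669/1371006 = 38.41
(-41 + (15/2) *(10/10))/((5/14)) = -469/5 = -93.80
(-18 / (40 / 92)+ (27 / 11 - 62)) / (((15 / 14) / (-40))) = 621824 / 165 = 3768.63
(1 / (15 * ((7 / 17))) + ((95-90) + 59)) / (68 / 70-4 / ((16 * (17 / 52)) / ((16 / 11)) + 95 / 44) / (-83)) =460197733 / 7027578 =65.48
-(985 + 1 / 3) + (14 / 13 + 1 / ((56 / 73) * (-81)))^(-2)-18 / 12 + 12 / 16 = -46262317219537 / 46957536300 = -985.19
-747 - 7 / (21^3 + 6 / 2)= -6920215 / 9264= -747.00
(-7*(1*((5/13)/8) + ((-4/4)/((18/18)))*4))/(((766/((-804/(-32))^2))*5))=116233677/25492480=4.56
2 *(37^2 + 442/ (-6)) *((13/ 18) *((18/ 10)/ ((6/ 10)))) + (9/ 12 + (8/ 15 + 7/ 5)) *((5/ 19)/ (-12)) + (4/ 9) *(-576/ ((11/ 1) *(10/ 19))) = 837998153/ 150480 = 5568.83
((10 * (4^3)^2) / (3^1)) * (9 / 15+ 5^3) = 5144576 / 3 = 1714858.67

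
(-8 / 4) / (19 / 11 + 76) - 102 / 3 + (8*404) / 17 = 2268796 / 14535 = 156.09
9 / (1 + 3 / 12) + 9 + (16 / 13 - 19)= -102 / 65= -1.57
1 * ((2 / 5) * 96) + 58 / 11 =2402 / 55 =43.67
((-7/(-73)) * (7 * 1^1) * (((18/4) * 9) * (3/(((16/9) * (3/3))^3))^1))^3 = 654017916594690725427/213864357451268096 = 3058.10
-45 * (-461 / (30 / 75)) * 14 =726075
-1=-1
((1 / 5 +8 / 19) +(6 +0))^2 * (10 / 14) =395641 / 12635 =31.31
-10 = -10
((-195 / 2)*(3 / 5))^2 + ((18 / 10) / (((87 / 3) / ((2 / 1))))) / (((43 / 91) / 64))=3439.06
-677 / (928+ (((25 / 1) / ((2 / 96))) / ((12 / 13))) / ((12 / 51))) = -677 / 6453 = -0.10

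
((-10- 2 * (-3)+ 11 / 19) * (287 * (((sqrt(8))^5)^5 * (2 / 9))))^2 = 52589636972676621853256371404800 / 29241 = 1798489688200698397908976000.00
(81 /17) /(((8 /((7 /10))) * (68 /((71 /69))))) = 13419 /2127040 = 0.01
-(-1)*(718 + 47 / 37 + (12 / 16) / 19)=2022699 / 2812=719.31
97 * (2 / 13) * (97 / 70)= 9409 / 455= 20.68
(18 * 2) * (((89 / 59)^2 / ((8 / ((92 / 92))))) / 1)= 71289 / 6962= 10.24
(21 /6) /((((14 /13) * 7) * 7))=0.07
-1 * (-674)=674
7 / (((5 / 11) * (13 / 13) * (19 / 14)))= 1078 / 95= 11.35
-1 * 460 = -460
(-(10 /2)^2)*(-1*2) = 50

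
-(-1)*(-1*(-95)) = 95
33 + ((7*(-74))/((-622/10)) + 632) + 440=346245/311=1113.33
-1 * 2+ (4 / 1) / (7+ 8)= -1.73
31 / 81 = 0.38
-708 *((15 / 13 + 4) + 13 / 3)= -87320 / 13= -6716.92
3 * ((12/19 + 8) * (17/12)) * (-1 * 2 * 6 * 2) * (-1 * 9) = 150552/19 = 7923.79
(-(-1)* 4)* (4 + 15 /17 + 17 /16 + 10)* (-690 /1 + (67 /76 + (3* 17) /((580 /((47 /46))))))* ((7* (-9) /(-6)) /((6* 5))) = -10603863379753 /689411200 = -15381.04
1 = 1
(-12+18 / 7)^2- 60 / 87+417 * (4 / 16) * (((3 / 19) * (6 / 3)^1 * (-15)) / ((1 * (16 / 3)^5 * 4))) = 19971292331093 / 226484027392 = 88.18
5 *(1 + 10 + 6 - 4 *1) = 65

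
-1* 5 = -5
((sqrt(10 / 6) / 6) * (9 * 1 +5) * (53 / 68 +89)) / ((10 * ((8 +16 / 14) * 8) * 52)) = 19943 * sqrt(15) / 10862592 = 0.01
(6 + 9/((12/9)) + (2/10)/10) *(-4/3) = -1277/75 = -17.03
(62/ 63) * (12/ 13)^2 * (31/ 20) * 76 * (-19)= -11101472/ 5915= -1876.83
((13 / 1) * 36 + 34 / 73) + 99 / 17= 588593 / 1241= 474.29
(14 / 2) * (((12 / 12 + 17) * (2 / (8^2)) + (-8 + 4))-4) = -833 / 16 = -52.06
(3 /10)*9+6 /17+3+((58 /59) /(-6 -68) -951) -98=-387053013 /371110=-1042.96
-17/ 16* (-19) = 323/ 16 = 20.19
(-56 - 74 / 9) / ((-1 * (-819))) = -578 / 7371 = -0.08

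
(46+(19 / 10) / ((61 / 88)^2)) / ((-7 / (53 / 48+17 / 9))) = -200285269 / 9376920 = -21.36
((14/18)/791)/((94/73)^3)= 389017/844703928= 0.00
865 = 865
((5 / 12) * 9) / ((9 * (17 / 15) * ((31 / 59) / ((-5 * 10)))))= -36875 / 1054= -34.99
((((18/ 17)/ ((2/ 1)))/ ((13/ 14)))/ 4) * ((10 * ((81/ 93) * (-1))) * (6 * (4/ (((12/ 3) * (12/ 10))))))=-42525/ 6851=-6.21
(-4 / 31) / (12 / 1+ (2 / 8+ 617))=-16 / 78027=-0.00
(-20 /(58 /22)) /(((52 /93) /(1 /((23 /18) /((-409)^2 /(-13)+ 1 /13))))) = 15401469600 /112723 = 136631.12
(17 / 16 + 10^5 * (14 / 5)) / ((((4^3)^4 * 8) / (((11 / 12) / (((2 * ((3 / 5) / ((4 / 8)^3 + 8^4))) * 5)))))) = 179429160867 / 137438953472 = 1.31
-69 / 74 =-0.93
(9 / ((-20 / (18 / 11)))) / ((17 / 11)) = -0.48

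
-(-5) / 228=5 / 228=0.02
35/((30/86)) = 301/3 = 100.33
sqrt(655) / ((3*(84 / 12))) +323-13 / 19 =sqrt(655) / 21 +6124 / 19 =323.53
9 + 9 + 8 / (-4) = 16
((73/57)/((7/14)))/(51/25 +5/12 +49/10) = 14600/41933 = 0.35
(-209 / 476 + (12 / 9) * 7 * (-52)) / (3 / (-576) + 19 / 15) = -55494640 / 144109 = -385.09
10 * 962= 9620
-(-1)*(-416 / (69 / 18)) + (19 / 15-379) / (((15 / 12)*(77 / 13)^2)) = -1198003768 / 10227525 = -117.14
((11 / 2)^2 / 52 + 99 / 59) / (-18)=-27731 / 220896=-0.13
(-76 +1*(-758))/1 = -834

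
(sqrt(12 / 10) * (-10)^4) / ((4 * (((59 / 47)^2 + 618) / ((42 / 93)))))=15463000 * sqrt(30) / 42427933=2.00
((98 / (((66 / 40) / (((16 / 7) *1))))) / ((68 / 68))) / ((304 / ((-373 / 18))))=-9.25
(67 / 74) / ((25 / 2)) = 67 / 925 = 0.07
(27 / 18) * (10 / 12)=5 / 4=1.25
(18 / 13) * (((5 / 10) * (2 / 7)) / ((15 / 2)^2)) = 8 / 2275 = 0.00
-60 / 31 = -1.94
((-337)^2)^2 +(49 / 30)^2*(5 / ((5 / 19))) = 11608126030519 / 900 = 12897917811.69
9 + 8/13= 125/13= 9.62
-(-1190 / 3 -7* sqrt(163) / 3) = 7* sqrt(163) / 3 + 1190 / 3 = 426.46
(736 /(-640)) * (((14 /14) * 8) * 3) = -27.60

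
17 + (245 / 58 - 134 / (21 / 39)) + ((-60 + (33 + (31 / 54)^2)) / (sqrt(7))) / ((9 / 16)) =-92419 / 406 - 311084 * sqrt(7) / 45927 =-245.55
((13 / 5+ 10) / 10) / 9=7 / 50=0.14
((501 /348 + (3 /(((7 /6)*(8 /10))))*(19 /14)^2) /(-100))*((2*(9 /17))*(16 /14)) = -310059 /3481450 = -0.09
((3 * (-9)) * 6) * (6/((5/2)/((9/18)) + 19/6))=-5832/49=-119.02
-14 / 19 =-0.74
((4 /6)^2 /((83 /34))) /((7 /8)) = 1088 /5229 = 0.21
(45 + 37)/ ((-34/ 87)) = -3567/ 17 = -209.82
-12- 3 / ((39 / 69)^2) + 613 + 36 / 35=3505454 / 5915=592.64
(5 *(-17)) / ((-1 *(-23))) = -85 / 23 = -3.70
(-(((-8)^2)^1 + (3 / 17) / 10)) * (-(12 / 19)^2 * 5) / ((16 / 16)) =783576 / 6137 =127.68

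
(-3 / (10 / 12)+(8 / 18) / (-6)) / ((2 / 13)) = -3224 / 135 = -23.88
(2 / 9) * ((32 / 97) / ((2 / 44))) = 1408 / 873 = 1.61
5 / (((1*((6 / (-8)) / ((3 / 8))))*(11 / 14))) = -35 / 11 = -3.18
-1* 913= -913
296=296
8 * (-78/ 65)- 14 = -118/ 5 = -23.60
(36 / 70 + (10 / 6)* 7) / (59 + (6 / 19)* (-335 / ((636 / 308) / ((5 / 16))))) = 10303624 / 36364545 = 0.28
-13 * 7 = -91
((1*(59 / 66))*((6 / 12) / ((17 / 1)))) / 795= 59 / 1783980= 0.00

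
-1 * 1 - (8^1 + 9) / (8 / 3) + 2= -43 / 8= -5.38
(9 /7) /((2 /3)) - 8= -85 /14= -6.07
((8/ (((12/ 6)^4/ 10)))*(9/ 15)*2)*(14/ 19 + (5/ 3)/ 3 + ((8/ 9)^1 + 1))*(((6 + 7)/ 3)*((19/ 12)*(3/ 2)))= 196.44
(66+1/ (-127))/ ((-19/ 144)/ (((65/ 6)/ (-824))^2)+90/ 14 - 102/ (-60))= -495736150/ 5673229573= -0.09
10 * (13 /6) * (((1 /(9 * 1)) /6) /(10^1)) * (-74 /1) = -481 /162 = -2.97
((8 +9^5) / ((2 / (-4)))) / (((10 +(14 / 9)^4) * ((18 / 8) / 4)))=-688840848 / 52013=-13243.63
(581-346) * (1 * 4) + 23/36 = 33863/36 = 940.64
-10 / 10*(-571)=571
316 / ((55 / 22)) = 632 / 5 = 126.40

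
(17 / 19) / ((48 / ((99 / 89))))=561 / 27056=0.02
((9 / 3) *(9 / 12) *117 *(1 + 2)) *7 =22113 / 4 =5528.25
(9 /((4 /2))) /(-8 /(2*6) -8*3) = -27 /148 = -0.18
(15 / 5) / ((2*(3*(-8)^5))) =-1 / 65536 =-0.00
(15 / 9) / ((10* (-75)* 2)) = -1 / 900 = -0.00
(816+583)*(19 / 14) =26581 / 14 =1898.64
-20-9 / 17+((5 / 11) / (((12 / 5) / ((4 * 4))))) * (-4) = -18317 / 561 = -32.65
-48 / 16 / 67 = -3 / 67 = -0.04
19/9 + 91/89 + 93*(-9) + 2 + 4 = -663121/801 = -827.87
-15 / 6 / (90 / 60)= -5 / 3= -1.67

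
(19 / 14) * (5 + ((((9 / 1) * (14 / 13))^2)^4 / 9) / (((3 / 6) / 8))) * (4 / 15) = 4291661364664293502 / 85651725705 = 50105953.26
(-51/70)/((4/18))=-459/140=-3.28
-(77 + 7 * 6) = -119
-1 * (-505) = 505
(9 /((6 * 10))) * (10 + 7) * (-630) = -3213 /2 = -1606.50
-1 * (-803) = 803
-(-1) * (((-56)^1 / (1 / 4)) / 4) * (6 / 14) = -24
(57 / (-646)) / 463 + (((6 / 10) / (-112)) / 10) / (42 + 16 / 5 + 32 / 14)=-140831 / 697685440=-0.00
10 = 10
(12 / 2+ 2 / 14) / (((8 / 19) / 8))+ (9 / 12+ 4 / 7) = 3305 / 28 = 118.04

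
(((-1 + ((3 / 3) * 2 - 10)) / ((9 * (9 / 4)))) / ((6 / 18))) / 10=-2 / 15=-0.13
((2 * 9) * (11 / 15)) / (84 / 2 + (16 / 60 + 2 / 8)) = 792 / 2551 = 0.31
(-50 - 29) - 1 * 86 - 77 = -242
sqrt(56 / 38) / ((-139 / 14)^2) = 392* sqrt(133) / 367099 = 0.01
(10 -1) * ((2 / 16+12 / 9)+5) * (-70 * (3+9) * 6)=-292950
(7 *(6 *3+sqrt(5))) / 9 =7 *sqrt(5) / 9+14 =15.74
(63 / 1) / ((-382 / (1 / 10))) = -63 / 3820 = -0.02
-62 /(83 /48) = -2976 /83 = -35.86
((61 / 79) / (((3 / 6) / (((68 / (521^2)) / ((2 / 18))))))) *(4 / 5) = 298656 / 107219195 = 0.00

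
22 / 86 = 11 / 43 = 0.26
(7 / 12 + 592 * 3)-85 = 20299 / 12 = 1691.58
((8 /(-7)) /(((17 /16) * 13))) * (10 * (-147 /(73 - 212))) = -26880 /30719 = -0.88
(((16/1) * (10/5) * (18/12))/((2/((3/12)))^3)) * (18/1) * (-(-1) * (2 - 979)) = -26379/16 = -1648.69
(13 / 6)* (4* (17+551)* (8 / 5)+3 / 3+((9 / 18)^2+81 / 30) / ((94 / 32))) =7880.61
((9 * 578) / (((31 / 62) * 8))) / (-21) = -867 / 14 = -61.93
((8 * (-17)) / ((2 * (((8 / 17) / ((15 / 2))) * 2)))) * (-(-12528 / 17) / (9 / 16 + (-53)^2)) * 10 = -63892800 / 44953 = -1421.32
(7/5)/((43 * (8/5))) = 7/344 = 0.02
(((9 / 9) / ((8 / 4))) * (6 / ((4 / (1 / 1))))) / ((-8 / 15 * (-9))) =5 / 32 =0.16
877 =877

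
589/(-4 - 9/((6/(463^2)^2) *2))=-2356/137862204499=-0.00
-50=-50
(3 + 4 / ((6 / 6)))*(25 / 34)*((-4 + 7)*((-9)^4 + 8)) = 3448725 / 34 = 101433.09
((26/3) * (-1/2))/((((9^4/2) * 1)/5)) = -130/19683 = -0.01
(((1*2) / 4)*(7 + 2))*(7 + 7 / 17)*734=24481.06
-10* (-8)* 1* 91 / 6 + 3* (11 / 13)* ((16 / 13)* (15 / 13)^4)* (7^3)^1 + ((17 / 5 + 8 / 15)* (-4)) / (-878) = 3112.82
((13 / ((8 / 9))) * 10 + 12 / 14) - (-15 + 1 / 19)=86213 / 532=162.05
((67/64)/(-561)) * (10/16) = -0.00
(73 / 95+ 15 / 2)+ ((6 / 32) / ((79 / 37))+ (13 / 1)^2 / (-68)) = 11984709 / 2041360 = 5.87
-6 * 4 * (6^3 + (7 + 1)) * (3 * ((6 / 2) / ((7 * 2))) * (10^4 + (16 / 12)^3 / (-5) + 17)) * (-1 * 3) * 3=1557770112 / 5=311554022.40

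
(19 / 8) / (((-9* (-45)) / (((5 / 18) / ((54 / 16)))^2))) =190 / 4782969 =0.00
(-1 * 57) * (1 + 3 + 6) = -570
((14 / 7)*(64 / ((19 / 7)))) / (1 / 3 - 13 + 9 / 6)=-5376 / 1273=-4.22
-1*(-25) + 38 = 63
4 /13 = 0.31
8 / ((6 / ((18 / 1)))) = 24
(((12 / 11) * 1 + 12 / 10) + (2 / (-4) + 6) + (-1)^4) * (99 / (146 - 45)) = 8703 / 1010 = 8.62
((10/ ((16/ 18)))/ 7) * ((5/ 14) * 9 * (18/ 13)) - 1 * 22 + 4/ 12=-110945/ 7644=-14.51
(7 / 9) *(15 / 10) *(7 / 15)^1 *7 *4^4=43904 / 45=975.64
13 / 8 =1.62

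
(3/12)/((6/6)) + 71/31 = 315/124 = 2.54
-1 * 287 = -287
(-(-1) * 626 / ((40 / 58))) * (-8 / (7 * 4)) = -9077 / 35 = -259.34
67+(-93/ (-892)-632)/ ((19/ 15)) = -7319249/ 16948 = -431.87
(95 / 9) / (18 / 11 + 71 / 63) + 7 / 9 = 15848 / 3447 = 4.60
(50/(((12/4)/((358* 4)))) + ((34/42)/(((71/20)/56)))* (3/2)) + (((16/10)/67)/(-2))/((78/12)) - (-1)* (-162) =22006571066/927615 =23723.82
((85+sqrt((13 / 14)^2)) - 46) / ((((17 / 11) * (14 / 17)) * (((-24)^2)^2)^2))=6149 / 21574761578496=0.00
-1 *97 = -97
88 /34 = 44 /17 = 2.59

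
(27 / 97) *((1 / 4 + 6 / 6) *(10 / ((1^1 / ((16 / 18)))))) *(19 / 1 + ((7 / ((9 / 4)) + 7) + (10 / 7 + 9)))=249100 / 2037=122.29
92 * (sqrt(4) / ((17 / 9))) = 1656 / 17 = 97.41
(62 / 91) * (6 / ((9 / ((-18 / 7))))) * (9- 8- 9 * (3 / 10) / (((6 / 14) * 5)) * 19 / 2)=204042 / 15925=12.81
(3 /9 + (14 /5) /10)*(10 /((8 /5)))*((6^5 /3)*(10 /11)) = 99360 /11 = 9032.73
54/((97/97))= 54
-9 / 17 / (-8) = 9 / 136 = 0.07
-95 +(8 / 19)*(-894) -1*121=-11256 / 19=-592.42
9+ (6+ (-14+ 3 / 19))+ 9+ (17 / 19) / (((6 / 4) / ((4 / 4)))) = 613 / 57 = 10.75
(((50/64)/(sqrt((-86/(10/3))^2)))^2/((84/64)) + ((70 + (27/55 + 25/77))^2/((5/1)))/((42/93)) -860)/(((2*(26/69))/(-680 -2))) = -16083242631729335893/13059590544000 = -1231527.33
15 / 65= 3 / 13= 0.23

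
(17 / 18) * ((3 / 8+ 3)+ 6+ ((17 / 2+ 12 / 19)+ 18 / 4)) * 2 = 59449 / 1368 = 43.46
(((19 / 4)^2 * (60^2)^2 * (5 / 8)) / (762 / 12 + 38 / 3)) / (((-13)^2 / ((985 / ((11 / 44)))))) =4320357750000 / 77233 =55939271.43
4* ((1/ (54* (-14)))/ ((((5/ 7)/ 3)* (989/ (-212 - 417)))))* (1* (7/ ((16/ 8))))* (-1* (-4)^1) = 8806/ 44505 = 0.20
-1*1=-1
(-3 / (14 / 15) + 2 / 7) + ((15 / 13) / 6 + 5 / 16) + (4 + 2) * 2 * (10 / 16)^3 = 5893 / 11648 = 0.51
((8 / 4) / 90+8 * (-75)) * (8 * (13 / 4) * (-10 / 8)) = 350987 / 18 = 19499.28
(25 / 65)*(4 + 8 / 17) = 380 / 221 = 1.72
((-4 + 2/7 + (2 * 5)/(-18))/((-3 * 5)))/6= 269/5670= 0.05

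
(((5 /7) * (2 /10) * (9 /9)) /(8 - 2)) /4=1 /168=0.01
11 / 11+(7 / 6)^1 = 13 / 6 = 2.17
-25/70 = -5/14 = -0.36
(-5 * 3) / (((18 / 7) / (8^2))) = -1120 / 3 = -373.33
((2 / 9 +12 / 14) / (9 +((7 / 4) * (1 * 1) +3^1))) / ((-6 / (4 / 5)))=-544 / 51975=-0.01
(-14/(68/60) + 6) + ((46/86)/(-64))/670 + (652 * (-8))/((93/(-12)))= 647814733479/971703680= 666.68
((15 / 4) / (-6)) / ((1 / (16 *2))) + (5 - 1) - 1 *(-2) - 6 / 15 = -72 / 5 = -14.40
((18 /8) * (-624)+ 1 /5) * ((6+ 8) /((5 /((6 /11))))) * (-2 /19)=1179192 /5225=225.68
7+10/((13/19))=281/13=21.62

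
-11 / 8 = -1.38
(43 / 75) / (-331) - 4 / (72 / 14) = -58054 / 74475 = -0.78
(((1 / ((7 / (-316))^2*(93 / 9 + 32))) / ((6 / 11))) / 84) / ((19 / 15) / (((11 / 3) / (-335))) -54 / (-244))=-184259284 / 20257041147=-0.01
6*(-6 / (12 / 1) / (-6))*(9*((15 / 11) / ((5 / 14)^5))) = 7260624 / 6875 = 1056.09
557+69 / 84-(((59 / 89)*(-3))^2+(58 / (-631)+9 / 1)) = 76265929349 / 139948228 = 544.96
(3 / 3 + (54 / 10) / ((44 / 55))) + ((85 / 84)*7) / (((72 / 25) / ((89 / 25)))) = 14261 / 864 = 16.51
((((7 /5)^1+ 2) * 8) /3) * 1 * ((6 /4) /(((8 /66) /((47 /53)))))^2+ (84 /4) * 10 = 146281251 /112360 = 1301.90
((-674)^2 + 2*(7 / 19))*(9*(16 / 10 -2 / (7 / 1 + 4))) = 6059143116 / 1045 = 5798223.08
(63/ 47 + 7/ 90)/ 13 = 5999/ 54990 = 0.11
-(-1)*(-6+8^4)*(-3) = -12270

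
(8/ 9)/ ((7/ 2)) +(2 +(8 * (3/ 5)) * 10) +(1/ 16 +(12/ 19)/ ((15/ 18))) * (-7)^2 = 8661809/ 95760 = 90.45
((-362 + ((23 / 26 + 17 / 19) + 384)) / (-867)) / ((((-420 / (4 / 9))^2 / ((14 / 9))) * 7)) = -691 / 101244923325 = -0.00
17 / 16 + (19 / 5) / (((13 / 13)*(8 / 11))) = 503 / 80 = 6.29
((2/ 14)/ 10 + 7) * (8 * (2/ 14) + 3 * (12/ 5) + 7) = 263667/ 2450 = 107.62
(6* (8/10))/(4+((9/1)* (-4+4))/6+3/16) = 384/335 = 1.15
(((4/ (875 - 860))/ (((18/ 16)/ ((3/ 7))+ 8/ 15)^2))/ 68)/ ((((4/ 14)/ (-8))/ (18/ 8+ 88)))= -2425920/ 2441897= -0.99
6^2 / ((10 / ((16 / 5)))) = 288 / 25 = 11.52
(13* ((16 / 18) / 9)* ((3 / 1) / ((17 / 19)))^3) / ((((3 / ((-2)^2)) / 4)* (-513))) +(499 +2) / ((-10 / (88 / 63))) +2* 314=23295837536 / 41785065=557.52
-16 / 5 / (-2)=1.60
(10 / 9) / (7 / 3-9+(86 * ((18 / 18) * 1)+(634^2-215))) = 10 / 3616383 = 0.00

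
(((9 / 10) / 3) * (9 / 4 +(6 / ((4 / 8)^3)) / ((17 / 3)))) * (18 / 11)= 5.26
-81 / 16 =-5.06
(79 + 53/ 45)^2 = 13017664/ 2025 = 6428.48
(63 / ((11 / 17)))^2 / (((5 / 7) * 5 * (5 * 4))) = 8029287 / 60500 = 132.72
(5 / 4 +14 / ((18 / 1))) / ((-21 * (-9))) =73 / 6804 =0.01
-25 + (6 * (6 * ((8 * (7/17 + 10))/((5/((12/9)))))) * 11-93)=737618/85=8677.86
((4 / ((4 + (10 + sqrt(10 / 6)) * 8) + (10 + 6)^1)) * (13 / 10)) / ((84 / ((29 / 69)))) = 377 / 1433544 - 377 * sqrt(15) / 53757900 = 0.00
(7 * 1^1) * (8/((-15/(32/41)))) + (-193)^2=22906343/615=37246.09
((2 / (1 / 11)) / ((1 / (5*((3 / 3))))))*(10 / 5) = 220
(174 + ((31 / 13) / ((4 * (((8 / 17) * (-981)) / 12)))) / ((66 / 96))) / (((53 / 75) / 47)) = 9559048000 / 826111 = 11571.14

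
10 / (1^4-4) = -10 / 3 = -3.33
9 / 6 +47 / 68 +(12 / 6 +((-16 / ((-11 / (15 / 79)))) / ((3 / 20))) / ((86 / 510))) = 38393595 / 2540956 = 15.11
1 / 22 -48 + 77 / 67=-68991 / 1474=-46.81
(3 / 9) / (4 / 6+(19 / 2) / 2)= 4 / 65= 0.06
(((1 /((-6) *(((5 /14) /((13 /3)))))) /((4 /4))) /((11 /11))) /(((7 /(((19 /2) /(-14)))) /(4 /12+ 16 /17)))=3211 /12852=0.25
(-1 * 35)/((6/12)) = -70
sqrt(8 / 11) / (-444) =-sqrt(22) / 2442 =-0.00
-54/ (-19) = 54/ 19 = 2.84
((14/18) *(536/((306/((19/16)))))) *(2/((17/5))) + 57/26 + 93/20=47436761/6086340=7.79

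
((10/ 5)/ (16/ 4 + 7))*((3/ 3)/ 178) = 1/ 979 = 0.00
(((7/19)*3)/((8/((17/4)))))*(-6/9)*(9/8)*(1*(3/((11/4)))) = -3213/6688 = -0.48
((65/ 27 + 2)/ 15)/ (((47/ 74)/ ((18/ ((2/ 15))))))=8806/ 141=62.45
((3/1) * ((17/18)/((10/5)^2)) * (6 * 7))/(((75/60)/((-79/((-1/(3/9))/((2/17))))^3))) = 27610184/39015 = 707.68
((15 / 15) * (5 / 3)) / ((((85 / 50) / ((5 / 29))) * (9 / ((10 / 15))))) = 0.01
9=9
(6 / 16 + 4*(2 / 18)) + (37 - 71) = -2389 / 72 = -33.18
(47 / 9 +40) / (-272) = -407 / 2448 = -0.17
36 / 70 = 18 / 35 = 0.51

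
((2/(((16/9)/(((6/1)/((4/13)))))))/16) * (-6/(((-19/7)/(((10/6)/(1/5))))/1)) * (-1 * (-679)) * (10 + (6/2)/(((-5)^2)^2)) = 10431898659/60800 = 171577.28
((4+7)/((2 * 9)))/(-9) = -0.07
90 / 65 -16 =-190 / 13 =-14.62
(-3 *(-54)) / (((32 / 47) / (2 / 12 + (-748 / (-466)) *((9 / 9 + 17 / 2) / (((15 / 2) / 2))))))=37548441 / 37280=1007.20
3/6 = 1/2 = 0.50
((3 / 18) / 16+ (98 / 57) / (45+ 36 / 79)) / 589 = 45139 / 551134368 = 0.00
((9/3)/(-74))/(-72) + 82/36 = 12139/5328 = 2.28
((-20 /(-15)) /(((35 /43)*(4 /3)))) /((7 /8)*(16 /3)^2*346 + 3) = 387 /2713585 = 0.00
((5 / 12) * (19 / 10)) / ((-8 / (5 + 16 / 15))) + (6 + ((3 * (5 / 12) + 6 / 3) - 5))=10511 / 2880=3.65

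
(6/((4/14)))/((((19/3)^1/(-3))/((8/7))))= -216/19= -11.37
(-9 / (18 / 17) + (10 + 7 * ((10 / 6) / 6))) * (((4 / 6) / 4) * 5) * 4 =310 / 27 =11.48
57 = 57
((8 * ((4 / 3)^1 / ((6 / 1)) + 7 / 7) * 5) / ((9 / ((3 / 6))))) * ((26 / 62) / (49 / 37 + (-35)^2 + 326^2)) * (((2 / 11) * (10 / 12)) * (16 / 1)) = 384800 / 14981577669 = 0.00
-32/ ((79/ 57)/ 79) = -1824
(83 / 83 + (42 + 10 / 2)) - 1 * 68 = -20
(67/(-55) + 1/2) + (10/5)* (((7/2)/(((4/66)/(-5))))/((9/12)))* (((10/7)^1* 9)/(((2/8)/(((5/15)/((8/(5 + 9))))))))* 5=-12705079/110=-115500.72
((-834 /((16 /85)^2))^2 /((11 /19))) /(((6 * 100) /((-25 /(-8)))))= 57488391710625 /11534336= 4984109.33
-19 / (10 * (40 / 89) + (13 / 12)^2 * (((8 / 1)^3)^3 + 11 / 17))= -1379856 / 11439690513689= -0.00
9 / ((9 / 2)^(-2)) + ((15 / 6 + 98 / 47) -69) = 22153 / 188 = 117.84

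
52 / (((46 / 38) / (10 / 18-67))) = -25688 / 9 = -2854.22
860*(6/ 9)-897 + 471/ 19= -17036/ 57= -298.88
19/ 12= 1.58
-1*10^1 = -10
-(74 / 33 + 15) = -569 / 33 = -17.24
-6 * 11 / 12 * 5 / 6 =-55 / 12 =-4.58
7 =7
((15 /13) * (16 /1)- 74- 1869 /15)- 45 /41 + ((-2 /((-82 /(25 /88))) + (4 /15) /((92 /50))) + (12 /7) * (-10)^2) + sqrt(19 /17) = -1093719701 /113273160 + sqrt(323) /17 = -8.60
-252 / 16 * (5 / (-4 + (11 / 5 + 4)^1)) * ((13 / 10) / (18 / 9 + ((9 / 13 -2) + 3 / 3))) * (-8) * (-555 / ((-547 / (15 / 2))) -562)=-32287187205 / 264748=-121954.41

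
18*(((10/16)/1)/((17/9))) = 405/68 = 5.96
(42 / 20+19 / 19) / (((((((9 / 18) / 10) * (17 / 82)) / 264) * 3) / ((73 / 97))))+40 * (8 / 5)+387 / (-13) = 425308813 / 21437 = 19839.94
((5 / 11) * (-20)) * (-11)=100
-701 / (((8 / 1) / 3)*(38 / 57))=-6309 / 16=-394.31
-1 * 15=-15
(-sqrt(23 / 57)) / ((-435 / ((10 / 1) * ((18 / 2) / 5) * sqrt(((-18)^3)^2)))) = 11664 * sqrt(1311) / 2755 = 153.29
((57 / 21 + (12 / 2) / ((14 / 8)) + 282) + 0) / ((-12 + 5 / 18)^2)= 2.10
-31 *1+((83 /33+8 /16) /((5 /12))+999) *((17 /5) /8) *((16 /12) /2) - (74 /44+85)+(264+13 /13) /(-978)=29969551 /179300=167.15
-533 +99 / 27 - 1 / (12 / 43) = -6395 / 12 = -532.92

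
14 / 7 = 2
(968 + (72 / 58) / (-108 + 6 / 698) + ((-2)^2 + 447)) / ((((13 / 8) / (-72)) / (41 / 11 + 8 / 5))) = -17449795206720 / 52098761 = -334936.86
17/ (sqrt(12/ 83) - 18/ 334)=706911/ 109315 + 948226*sqrt(249)/ 327945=52.09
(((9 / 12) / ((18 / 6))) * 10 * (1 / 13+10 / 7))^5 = 150817888928125 / 199690286432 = 755.26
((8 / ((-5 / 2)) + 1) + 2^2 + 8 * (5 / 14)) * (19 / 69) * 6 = 6194 / 805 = 7.69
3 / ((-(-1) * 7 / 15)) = 45 / 7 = 6.43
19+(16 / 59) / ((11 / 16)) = 12587 / 649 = 19.39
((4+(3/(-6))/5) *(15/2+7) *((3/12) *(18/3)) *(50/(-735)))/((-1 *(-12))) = -377/784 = -0.48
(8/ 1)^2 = 64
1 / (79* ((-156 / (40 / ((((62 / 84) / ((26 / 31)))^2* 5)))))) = -61152 / 72958159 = -0.00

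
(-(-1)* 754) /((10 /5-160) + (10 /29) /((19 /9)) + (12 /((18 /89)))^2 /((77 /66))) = 4362267 /16544720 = 0.26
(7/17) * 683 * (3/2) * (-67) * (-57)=54775917/34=1611056.38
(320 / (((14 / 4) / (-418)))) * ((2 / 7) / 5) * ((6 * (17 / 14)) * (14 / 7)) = -10914816 / 343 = -31821.62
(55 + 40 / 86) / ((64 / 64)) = 2385 / 43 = 55.47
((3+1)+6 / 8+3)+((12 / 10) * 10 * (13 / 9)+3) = 28.08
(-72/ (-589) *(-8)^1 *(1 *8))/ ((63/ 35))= -2560/ 589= -4.35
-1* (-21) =21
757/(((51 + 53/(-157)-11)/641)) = 76182209/6227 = 12234.18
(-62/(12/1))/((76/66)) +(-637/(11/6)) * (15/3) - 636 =-1987807/836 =-2377.76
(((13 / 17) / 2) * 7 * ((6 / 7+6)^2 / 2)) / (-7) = -7488 / 833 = -8.99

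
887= 887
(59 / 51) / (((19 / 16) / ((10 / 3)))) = 9440 / 2907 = 3.25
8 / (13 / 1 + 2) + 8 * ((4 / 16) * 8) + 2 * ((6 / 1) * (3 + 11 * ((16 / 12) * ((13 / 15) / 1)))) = 3076 / 15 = 205.07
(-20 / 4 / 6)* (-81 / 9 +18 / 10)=6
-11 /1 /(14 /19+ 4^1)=-209 /90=-2.32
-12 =-12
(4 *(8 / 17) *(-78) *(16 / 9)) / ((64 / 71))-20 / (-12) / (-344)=-5080277 / 17544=-289.57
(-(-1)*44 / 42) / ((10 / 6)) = 22 / 35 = 0.63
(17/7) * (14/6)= 17/3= 5.67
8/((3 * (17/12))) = 1.88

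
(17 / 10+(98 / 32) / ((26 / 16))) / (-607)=-233 / 39455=-0.01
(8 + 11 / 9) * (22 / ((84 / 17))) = 15521 / 378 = 41.06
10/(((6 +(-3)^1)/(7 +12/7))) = 610/21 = 29.05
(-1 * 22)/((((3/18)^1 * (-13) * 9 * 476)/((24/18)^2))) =176/41769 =0.00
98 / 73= 1.34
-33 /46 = -0.72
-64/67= -0.96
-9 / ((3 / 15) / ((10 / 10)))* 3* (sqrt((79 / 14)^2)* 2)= -10665 / 7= -1523.57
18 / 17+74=1276 / 17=75.06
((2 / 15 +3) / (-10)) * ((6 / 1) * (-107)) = 5029 / 25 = 201.16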